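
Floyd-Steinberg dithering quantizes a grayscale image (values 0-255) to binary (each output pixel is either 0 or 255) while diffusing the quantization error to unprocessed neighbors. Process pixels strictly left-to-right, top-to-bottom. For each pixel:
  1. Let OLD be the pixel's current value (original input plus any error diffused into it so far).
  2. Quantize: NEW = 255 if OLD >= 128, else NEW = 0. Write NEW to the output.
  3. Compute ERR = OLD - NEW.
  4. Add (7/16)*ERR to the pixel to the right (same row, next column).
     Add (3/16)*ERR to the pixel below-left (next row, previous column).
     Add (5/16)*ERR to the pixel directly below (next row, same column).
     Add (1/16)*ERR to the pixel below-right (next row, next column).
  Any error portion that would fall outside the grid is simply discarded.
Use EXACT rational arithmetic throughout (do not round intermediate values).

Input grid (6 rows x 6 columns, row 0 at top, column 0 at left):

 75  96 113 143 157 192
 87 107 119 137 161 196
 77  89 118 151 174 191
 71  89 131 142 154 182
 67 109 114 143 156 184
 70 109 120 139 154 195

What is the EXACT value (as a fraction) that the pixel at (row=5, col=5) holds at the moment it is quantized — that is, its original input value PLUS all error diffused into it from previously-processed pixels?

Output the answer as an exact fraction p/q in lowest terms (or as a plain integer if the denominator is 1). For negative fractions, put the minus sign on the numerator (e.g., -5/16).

Answer: 18802354933037261527/144115188075855872

Derivation:
(0,0): OLD=75 → NEW=0, ERR=75
(0,1): OLD=2061/16 → NEW=255, ERR=-2019/16
(0,2): OLD=14795/256 → NEW=0, ERR=14795/256
(0,3): OLD=689293/4096 → NEW=255, ERR=-355187/4096
(0,4): OLD=7802843/65536 → NEW=0, ERR=7802843/65536
(0,5): OLD=255946493/1048576 → NEW=255, ERR=-11440387/1048576
(1,0): OLD=22215/256 → NEW=0, ERR=22215/256
(1,1): OLD=247921/2048 → NEW=0, ERR=247921/2048
(1,2): OLD=10870853/65536 → NEW=255, ERR=-5840827/65536
(1,3): OLD=25387553/262144 → NEW=0, ERR=25387553/262144
(1,4): OLD=3910961667/16777216 → NEW=255, ERR=-367228413/16777216
(1,5): OLD=51125047333/268435456 → NEW=255, ERR=-17325993947/268435456
(2,0): OLD=4155499/32768 → NEW=0, ERR=4155499/32768
(2,1): OLD=179332169/1048576 → NEW=255, ERR=-88054711/1048576
(2,2): OLD=1327648539/16777216 → NEW=0, ERR=1327648539/16777216
(2,3): OLD=27677186819/134217728 → NEW=255, ERR=-6548333821/134217728
(2,4): OLD=600288235401/4294967296 → NEW=255, ERR=-494928425079/4294967296
(2,5): OLD=8180831091535/68719476736 → NEW=0, ERR=8180831091535/68719476736
(3,0): OLD=1591898043/16777216 → NEW=0, ERR=1591898043/16777216
(3,1): OLD=17050113055/134217728 → NEW=0, ERR=17050113055/134217728
(3,2): OLD=211430543181/1073741824 → NEW=255, ERR=-62373621939/1073741824
(3,3): OLD=5819063621607/68719476736 → NEW=0, ERR=5819063621607/68719476736
(3,4): OLD=95826854190343/549755813888 → NEW=255, ERR=-44360878351097/549755813888
(3,5): OLD=1554245186835465/8796093022208 → NEW=255, ERR=-688758533827575/8796093022208
(4,0): OLD=258707665301/2147483648 → NEW=0, ERR=258707665301/2147483648
(4,1): OLD=6749695401489/34359738368 → NEW=255, ERR=-2012037882351/34359738368
(4,2): OLD=103403084942051/1099511627776 → NEW=0, ERR=103403084942051/1099511627776
(4,3): OLD=3374993429702287/17592186044416 → NEW=255, ERR=-1111014011623793/17592186044416
(4,4): OLD=26392386833486207/281474976710656 → NEW=0, ERR=26392386833486207/281474976710656
(4,5): OLD=880494904142401049/4503599627370496 → NEW=255, ERR=-267923000837075431/4503599627370496
(5,0): OLD=53143406549187/549755813888 → NEW=0, ERR=53143406549187/549755813888
(5,1): OLD=2782297488814067/17592186044416 → NEW=255, ERR=-1703709952512013/17592186044416
(5,2): OLD=12880034451211809/140737488355328 → NEW=0, ERR=12880034451211809/140737488355328
(5,3): OLD=823088059837184507/4503599627370496 → NEW=255, ERR=-325329845142291973/4503599627370496
(5,4): OLD=1230345365379604699/9007199254740992 → NEW=255, ERR=-1066490444579348261/9007199254740992
(5,5): OLD=18802354933037261527/144115188075855872 → NEW=255, ERR=-17947018026305985833/144115188075855872
Target (5,5): original=195, with diffused error = 18802354933037261527/144115188075855872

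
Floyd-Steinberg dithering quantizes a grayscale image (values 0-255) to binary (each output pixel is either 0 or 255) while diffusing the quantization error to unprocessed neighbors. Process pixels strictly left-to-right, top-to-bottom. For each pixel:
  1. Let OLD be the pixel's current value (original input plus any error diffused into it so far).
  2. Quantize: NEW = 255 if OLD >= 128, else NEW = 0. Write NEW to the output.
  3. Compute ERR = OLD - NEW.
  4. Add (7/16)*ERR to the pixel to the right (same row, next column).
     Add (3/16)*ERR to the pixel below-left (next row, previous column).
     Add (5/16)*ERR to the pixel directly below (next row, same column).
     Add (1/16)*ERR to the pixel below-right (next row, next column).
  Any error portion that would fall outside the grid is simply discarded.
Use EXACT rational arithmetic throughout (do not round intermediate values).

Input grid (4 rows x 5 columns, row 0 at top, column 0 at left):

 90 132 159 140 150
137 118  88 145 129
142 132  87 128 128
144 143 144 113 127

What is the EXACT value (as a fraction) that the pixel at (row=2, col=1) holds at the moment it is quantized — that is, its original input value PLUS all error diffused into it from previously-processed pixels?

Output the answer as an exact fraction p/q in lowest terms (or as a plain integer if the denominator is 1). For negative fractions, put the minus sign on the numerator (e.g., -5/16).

(0,0): OLD=90 → NEW=0, ERR=90
(0,1): OLD=1371/8 → NEW=255, ERR=-669/8
(0,2): OLD=15669/128 → NEW=0, ERR=15669/128
(0,3): OLD=396403/2048 → NEW=255, ERR=-125837/2048
(0,4): OLD=4034341/32768 → NEW=0, ERR=4034341/32768
(1,0): OLD=19129/128 → NEW=255, ERR=-13511/128
(1,1): OLD=76047/1024 → NEW=0, ERR=76047/1024
(1,2): OLD=4652987/32768 → NEW=255, ERR=-3702853/32768
(1,3): OLD=14037279/131072 → NEW=0, ERR=14037279/131072
(1,4): OLD=441426813/2097152 → NEW=255, ERR=-93346947/2097152
(2,0): OLD=2014229/16384 → NEW=0, ERR=2014229/16384
(2,1): OLD=95005367/524288 → NEW=255, ERR=-38688073/524288
Target (2,1): original=132, with diffused error = 95005367/524288

Answer: 95005367/524288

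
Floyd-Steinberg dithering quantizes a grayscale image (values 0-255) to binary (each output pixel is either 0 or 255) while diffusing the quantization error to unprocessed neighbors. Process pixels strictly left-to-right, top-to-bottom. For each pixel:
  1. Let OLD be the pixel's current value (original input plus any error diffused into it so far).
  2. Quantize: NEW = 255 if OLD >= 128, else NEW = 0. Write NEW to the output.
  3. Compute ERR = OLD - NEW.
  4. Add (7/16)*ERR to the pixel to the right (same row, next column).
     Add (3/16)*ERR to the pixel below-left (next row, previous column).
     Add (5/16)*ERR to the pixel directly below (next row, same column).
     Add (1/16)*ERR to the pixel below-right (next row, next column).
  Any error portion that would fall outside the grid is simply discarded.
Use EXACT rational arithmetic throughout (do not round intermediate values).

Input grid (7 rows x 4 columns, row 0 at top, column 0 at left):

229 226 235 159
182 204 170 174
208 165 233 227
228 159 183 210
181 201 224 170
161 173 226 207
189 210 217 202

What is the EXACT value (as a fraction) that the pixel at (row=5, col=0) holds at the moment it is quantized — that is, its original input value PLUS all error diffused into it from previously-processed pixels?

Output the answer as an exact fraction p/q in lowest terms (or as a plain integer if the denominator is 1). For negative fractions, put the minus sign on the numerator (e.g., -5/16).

Answer: 41175404780047/274877906944

Derivation:
(0,0): OLD=229 → NEW=255, ERR=-26
(0,1): OLD=1717/8 → NEW=255, ERR=-323/8
(0,2): OLD=27819/128 → NEW=255, ERR=-4821/128
(0,3): OLD=291885/2048 → NEW=255, ERR=-230355/2048
(1,0): OLD=21287/128 → NEW=255, ERR=-11353/128
(1,1): OLD=147345/1024 → NEW=255, ERR=-113775/1024
(1,2): OLD=2818277/32768 → NEW=0, ERR=2818277/32768
(1,3): OLD=91291475/524288 → NEW=255, ERR=-42401965/524288
(2,0): OLD=2612427/16384 → NEW=255, ERR=-1565493/16384
(2,1): OLD=51935081/524288 → NEW=0, ERR=51935081/524288
(2,2): OLD=294761837/1048576 → NEW=255, ERR=27374957/1048576
(2,3): OLD=3666217945/16777216 → NEW=255, ERR=-611972135/16777216
(3,0): OLD=1817928987/8388608 → NEW=255, ERR=-321166053/8388608
(3,1): OLD=23102729413/134217728 → NEW=255, ERR=-11122791227/134217728
(3,2): OLD=331257990971/2147483648 → NEW=255, ERR=-216350339269/2147483648
(3,3): OLD=5365494427933/34359738368 → NEW=255, ERR=-3396238855907/34359738368
(4,0): OLD=329632882367/2147483648 → NEW=255, ERR=-217975447873/2147483648
(4,1): OLD=1879693225661/17179869184 → NEW=0, ERR=1879693225661/17179869184
(4,2): OLD=119116829206813/549755813888 → NEW=255, ERR=-21070903334627/549755813888
(4,3): OLD=1020754695107547/8796093022208 → NEW=0, ERR=1020754695107547/8796093022208
(5,0): OLD=41175404780047/274877906944 → NEW=255, ERR=-28918461490673/274877906944
Target (5,0): original=161, with diffused error = 41175404780047/274877906944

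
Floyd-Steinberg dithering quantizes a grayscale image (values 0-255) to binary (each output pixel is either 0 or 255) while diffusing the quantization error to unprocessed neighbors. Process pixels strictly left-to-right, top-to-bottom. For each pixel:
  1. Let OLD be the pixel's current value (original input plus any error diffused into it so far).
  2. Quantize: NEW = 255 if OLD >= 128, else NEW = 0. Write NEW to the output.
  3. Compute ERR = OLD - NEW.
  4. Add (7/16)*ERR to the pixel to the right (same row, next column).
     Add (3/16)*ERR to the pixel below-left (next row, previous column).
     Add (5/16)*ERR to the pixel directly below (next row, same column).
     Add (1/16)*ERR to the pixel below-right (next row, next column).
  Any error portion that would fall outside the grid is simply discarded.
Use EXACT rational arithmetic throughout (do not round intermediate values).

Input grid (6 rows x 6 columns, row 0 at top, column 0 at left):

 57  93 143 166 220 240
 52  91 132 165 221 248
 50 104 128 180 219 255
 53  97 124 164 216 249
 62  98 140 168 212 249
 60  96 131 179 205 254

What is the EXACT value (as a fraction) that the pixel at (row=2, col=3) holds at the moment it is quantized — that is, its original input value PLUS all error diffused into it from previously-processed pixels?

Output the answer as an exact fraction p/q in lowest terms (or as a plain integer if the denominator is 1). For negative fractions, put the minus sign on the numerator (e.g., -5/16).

Answer: 17647492097/134217728

Derivation:
(0,0): OLD=57 → NEW=0, ERR=57
(0,1): OLD=1887/16 → NEW=0, ERR=1887/16
(0,2): OLD=49817/256 → NEW=255, ERR=-15463/256
(0,3): OLD=571695/4096 → NEW=255, ERR=-472785/4096
(0,4): OLD=11108425/65536 → NEW=255, ERR=-5603255/65536
(0,5): OLD=212435455/1048576 → NEW=255, ERR=-54951425/1048576
(1,0): OLD=23533/256 → NEW=0, ERR=23533/256
(1,1): OLD=328315/2048 → NEW=255, ERR=-193925/2048
(1,2): OLD=3763479/65536 → NEW=0, ERR=3763479/65536
(1,3): OLD=35192075/262144 → NEW=255, ERR=-31654645/262144
(1,4): OLD=2087287041/16777216 → NEW=0, ERR=2087287041/16777216
(1,5): OLD=75352455095/268435456 → NEW=255, ERR=6901413815/268435456
(2,0): OLD=1997945/32768 → NEW=0, ERR=1997945/32768
(2,1): OLD=123310019/1048576 → NEW=0, ERR=123310019/1048576
(2,2): OLD=2832586761/16777216 → NEW=255, ERR=-1445603319/16777216
(2,3): OLD=17647492097/134217728 → NEW=255, ERR=-16578028543/134217728
Target (2,3): original=180, with diffused error = 17647492097/134217728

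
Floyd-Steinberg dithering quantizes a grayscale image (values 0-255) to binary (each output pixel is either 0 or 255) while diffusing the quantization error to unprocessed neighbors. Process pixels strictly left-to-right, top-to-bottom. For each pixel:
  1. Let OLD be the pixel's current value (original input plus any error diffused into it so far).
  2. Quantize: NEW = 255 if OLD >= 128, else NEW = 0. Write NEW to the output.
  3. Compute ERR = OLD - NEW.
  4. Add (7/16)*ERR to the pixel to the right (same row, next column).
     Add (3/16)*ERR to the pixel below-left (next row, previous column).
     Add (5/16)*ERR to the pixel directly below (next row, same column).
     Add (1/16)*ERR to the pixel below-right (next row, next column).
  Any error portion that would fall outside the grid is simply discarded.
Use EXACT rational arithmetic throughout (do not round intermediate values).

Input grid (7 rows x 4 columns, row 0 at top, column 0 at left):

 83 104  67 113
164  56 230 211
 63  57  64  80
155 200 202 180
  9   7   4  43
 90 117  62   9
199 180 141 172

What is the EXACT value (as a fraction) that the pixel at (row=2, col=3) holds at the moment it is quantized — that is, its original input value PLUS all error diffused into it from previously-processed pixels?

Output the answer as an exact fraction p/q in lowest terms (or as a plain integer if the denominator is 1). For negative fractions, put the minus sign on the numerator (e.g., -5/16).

Answer: 3837746769/33554432

Derivation:
(0,0): OLD=83 → NEW=0, ERR=83
(0,1): OLD=2245/16 → NEW=255, ERR=-1835/16
(0,2): OLD=4307/256 → NEW=0, ERR=4307/256
(0,3): OLD=492997/4096 → NEW=0, ERR=492997/4096
(1,0): OLD=43119/256 → NEW=255, ERR=-22161/256
(1,1): OLD=-19191/2048 → NEW=0, ERR=-19191/2048
(1,2): OLD=16158397/65536 → NEW=255, ERR=-553283/65536
(1,3): OLD=257918907/1048576 → NEW=255, ERR=-9467973/1048576
(2,0): OLD=1120371/32768 → NEW=0, ERR=1120371/32768
(2,1): OLD=65050401/1048576 → NEW=0, ERR=65050401/1048576
(2,2): OLD=180825285/2097152 → NEW=0, ERR=180825285/2097152
(2,3): OLD=3837746769/33554432 → NEW=0, ERR=3837746769/33554432
Target (2,3): original=80, with diffused error = 3837746769/33554432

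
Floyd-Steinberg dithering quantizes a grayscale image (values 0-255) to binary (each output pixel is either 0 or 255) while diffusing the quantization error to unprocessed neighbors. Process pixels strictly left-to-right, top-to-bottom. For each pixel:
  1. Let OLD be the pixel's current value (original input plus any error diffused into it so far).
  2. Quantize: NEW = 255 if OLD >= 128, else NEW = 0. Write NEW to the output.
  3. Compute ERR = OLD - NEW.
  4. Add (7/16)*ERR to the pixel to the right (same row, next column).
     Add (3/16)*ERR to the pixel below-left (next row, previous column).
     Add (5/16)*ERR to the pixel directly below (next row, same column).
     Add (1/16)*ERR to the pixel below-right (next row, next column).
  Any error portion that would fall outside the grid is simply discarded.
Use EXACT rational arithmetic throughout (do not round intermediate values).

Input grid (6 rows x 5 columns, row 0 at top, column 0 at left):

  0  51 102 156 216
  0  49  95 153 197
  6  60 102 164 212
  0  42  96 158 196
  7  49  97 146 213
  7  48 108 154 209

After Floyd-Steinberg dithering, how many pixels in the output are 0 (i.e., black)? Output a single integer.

Answer: 18

Derivation:
(0,0): OLD=0 → NEW=0, ERR=0
(0,1): OLD=51 → NEW=0, ERR=51
(0,2): OLD=1989/16 → NEW=0, ERR=1989/16
(0,3): OLD=53859/256 → NEW=255, ERR=-11421/256
(0,4): OLD=804789/4096 → NEW=255, ERR=-239691/4096
(1,0): OLD=153/16 → NEW=0, ERR=153/16
(1,1): OLD=11831/128 → NEW=0, ERR=11831/128
(1,2): OLD=692667/4096 → NEW=255, ERR=-351813/4096
(1,3): OLD=1610187/16384 → NEW=0, ERR=1610187/16384
(1,4): OLD=57388913/262144 → NEW=255, ERR=-9457807/262144
(2,0): OLD=53901/2048 → NEW=0, ERR=53901/2048
(2,1): OLD=5563463/65536 → NEW=0, ERR=5563463/65536
(2,2): OLD=143133669/1048576 → NEW=255, ERR=-124253211/1048576
(2,3): OLD=2193392975/16777216 → NEW=255, ERR=-2084797105/16777216
(2,4): OLD=40937070185/268435456 → NEW=255, ERR=-27513971095/268435456
(3,0): OLD=25314549/1048576 → NEW=0, ERR=25314549/1048576
(3,1): OLD=490879817/8388608 → NEW=0, ERR=490879817/8388608
(3,2): OLD=17871719547/268435456 → NEW=0, ERR=17871719547/268435456
(3,3): OLD=65321545737/536870912 → NEW=0, ERR=65321545737/536870912
(3,4): OLD=1799024781881/8589934592 → NEW=255, ERR=-391408539079/8589934592
(4,0): OLD=3424745507/134217728 → NEW=0, ERR=3424745507/134217728
(4,1): OLD=397036288507/4294967296 → NEW=0, ERR=397036288507/4294967296
(4,2): OLD=12693828390693/68719476736 → NEW=255, ERR=-4829638176987/68719476736
(4,3): OLD=163708374954203/1099511627776 → NEW=255, ERR=-116667090128677/1099511627776
(4,4): OLD=2813743057218685/17592186044416 → NEW=255, ERR=-1672264384107395/17592186044416
(5,0): OLD=2220104483793/68719476736 → NEW=0, ERR=2220104483793/68719476736
(5,1): OLD=43672373884491/549755813888 → NEW=0, ERR=43672373884491/549755813888
(5,2): OLD=1876638292492603/17592186044416 → NEW=0, ERR=1876638292492603/17592186044416
(5,3): OLD=10224266681241057/70368744177664 → NEW=255, ERR=-7719763084063263/70368744177664
(5,4): OLD=140362757491282347/1125899906842624 → NEW=0, ERR=140362757491282347/1125899906842624
Output grid:
  Row 0: ...##  (3 black, running=3)
  Row 1: ..#.#  (3 black, running=6)
  Row 2: ..###  (2 black, running=8)
  Row 3: ....#  (4 black, running=12)
  Row 4: ..###  (2 black, running=14)
  Row 5: ...#.  (4 black, running=18)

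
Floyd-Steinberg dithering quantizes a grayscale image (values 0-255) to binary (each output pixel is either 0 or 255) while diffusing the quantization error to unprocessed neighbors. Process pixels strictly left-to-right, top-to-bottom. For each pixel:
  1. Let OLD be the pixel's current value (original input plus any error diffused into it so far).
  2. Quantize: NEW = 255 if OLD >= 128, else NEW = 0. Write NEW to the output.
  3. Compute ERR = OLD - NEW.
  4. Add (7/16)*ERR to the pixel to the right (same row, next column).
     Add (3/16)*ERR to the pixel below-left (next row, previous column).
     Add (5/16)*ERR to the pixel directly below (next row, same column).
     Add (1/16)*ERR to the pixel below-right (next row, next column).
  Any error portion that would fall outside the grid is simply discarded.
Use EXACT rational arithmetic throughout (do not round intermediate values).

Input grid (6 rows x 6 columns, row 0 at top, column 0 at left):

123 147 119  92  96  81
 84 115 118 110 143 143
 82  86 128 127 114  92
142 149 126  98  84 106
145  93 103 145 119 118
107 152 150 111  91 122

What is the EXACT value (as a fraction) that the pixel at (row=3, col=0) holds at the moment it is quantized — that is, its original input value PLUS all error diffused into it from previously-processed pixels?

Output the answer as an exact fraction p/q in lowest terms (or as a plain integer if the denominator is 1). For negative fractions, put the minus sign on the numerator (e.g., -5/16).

(0,0): OLD=123 → NEW=0, ERR=123
(0,1): OLD=3213/16 → NEW=255, ERR=-867/16
(0,2): OLD=24395/256 → NEW=0, ERR=24395/256
(0,3): OLD=547597/4096 → NEW=255, ERR=-496883/4096
(0,4): OLD=2813275/65536 → NEW=0, ERR=2813275/65536
(0,5): OLD=104627581/1048576 → NEW=0, ERR=104627581/1048576
(1,0): OLD=28743/256 → NEW=0, ERR=28743/256
(1,1): OLD=353777/2048 → NEW=255, ERR=-168463/2048
(1,2): OLD=5613765/65536 → NEW=0, ERR=5613765/65536
(1,3): OLD=32393505/262144 → NEW=0, ERR=32393505/262144
(1,4): OLD=3717902723/16777216 → NEW=255, ERR=-560287357/16777216
(1,5): OLD=43554663589/268435456 → NEW=255, ERR=-24896377691/268435456
(2,0): OLD=3331307/32768 → NEW=0, ERR=3331307/32768
(2,1): OLD=134061257/1048576 → NEW=0, ERR=134061257/1048576
(2,2): OLD=3837482651/16777216 → NEW=255, ERR=-440707429/16777216
(2,3): OLD=20564267139/134217728 → NEW=255, ERR=-13661253501/134217728
(2,4): OLD=212027550217/4294967296 → NEW=0, ERR=212027550217/4294967296
(2,5): OLD=5671240932559/68719476736 → NEW=0, ERR=5671240932559/68719476736
(3,0): OLD=3317557563/16777216 → NEW=255, ERR=-960632517/16777216
Target (3,0): original=142, with diffused error = 3317557563/16777216

Answer: 3317557563/16777216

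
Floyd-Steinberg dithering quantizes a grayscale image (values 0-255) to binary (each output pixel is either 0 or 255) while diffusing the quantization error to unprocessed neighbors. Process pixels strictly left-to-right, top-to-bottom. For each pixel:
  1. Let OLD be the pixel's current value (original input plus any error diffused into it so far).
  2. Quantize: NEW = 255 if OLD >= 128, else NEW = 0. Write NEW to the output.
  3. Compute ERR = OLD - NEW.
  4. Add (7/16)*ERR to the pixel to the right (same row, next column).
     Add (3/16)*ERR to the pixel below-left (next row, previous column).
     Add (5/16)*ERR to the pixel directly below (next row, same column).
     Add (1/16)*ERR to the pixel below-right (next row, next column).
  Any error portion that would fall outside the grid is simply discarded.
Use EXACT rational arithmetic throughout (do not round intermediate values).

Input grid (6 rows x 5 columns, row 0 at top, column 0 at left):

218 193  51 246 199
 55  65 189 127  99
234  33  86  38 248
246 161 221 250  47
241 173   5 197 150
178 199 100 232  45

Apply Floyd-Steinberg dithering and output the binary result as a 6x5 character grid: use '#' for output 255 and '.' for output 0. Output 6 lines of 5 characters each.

Answer: ##.##
..#..
#..##
####.
##.#.
#..#.

Derivation:
(0,0): OLD=218 → NEW=255, ERR=-37
(0,1): OLD=2829/16 → NEW=255, ERR=-1251/16
(0,2): OLD=4299/256 → NEW=0, ERR=4299/256
(0,3): OLD=1037709/4096 → NEW=255, ERR=-6771/4096
(0,4): OLD=12994267/65536 → NEW=255, ERR=-3717413/65536
(1,0): OLD=7367/256 → NEW=0, ERR=7367/256
(1,1): OLD=110577/2048 → NEW=0, ERR=110577/2048
(1,2): OLD=13937733/65536 → NEW=255, ERR=-2773947/65536
(1,3): OLD=25789537/262144 → NEW=0, ERR=25789537/262144
(1,4): OLD=520981251/4194304 → NEW=0, ERR=520981251/4194304
(2,0): OLD=8294123/32768 → NEW=255, ERR=-61717/32768
(2,1): OLD=44995401/1048576 → NEW=0, ERR=44995401/1048576
(2,2): OLD=1901982491/16777216 → NEW=0, ERR=1901982491/16777216
(2,3): OLD=37308721185/268435456 → NEW=255, ERR=-31142320095/268435456
(2,4): OLD=1040278134951/4294967296 → NEW=255, ERR=-54938525529/4294967296
(3,0): OLD=4252306619/16777216 → NEW=255, ERR=-25883461/16777216
(3,1): OLD=26155452319/134217728 → NEW=255, ERR=-8070068321/134217728
(3,2): OLD=906457277573/4294967296 → NEW=255, ERR=-188759382907/4294967296
(3,3): OLD=1711157479645/8589934592 → NEW=255, ERR=-479275841315/8589934592
(3,4): OLD=1558760425649/137438953472 → NEW=0, ERR=1558760425649/137438953472
(4,0): OLD=492298015765/2147483648 → NEW=255, ERR=-55310314475/2147483648
(4,1): OLD=9250009826581/68719476736 → NEW=255, ERR=-8273456741099/68719476736
(4,2): OLD=-83151884853285/1099511627776 → NEW=0, ERR=-83151884853285/1099511627776
(4,3): OLD=2565948766526741/17592186044416 → NEW=255, ERR=-1920058674799339/17592186044416
(4,4): OLD=28796885532405267/281474976710656 → NEW=0, ERR=28796885532405267/281474976710656
(5,0): OLD=162043049204831/1099511627776 → NEW=255, ERR=-118332415878049/1099511627776
(5,1): OLD=866433518416733/8796093022208 → NEW=0, ERR=866433518416733/8796093022208
(5,2): OLD=25747235190517701/281474976710656 → NEW=0, ERR=25747235190517701/281474976710656
(5,3): OLD=284141209993601675/1125899906842624 → NEW=255, ERR=-2963266251267445/1125899906842624
(5,4): OLD=1242959024628764809/18014398509481984 → NEW=0, ERR=1242959024628764809/18014398509481984
Row 0: ##.##
Row 1: ..#..
Row 2: #..##
Row 3: ####.
Row 4: ##.#.
Row 5: #..#.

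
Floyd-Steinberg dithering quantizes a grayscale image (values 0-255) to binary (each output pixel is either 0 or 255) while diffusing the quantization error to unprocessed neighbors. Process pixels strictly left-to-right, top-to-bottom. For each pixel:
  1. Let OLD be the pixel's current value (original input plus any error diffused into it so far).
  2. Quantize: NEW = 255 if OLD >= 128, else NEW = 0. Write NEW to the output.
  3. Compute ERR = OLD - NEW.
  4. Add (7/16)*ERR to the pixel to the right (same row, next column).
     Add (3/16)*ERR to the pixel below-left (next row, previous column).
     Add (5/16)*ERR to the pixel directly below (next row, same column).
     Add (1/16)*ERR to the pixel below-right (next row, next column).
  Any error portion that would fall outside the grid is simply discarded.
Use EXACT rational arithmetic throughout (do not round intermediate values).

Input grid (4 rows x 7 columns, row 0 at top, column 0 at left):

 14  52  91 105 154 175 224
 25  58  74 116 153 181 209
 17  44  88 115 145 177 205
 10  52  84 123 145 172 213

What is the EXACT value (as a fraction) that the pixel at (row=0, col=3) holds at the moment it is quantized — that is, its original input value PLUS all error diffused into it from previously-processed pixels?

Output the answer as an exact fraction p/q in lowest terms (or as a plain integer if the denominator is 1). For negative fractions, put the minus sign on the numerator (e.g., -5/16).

Answer: 319361/2048

Derivation:
(0,0): OLD=14 → NEW=0, ERR=14
(0,1): OLD=465/8 → NEW=0, ERR=465/8
(0,2): OLD=14903/128 → NEW=0, ERR=14903/128
(0,3): OLD=319361/2048 → NEW=255, ERR=-202879/2048
Target (0,3): original=105, with diffused error = 319361/2048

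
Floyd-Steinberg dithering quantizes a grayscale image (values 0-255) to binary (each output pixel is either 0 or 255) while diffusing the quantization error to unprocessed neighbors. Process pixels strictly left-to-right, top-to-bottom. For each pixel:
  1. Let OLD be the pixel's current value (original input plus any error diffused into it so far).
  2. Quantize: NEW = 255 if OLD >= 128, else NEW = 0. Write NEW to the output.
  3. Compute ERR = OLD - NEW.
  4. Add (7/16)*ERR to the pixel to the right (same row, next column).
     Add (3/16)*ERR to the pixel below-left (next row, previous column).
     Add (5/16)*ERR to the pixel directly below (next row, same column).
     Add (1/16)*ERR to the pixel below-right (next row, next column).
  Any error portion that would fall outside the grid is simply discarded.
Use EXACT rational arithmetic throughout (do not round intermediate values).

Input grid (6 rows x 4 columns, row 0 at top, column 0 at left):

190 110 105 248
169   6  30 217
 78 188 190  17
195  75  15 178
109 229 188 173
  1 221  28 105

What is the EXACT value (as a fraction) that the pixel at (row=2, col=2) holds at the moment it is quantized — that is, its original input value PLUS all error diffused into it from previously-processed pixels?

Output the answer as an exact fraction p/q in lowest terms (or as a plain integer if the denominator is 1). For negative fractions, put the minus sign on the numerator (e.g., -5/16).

Answer: 284120041/2097152

Derivation:
(0,0): OLD=190 → NEW=255, ERR=-65
(0,1): OLD=1305/16 → NEW=0, ERR=1305/16
(0,2): OLD=36015/256 → NEW=255, ERR=-29265/256
(0,3): OLD=810953/4096 → NEW=255, ERR=-233527/4096
(1,0): OLD=41979/256 → NEW=255, ERR=-23301/256
(1,1): OLD=-69283/2048 → NEW=0, ERR=-69283/2048
(1,2): OLD=-1711583/65536 → NEW=0, ERR=-1711583/65536
(1,3): OLD=189385911/1048576 → NEW=255, ERR=-78000969/1048576
(2,0): OLD=1416015/32768 → NEW=0, ERR=1416015/32768
(2,1): OLD=194771413/1048576 → NEW=255, ERR=-72615467/1048576
(2,2): OLD=284120041/2097152 → NEW=255, ERR=-250653719/2097152
Target (2,2): original=190, with diffused error = 284120041/2097152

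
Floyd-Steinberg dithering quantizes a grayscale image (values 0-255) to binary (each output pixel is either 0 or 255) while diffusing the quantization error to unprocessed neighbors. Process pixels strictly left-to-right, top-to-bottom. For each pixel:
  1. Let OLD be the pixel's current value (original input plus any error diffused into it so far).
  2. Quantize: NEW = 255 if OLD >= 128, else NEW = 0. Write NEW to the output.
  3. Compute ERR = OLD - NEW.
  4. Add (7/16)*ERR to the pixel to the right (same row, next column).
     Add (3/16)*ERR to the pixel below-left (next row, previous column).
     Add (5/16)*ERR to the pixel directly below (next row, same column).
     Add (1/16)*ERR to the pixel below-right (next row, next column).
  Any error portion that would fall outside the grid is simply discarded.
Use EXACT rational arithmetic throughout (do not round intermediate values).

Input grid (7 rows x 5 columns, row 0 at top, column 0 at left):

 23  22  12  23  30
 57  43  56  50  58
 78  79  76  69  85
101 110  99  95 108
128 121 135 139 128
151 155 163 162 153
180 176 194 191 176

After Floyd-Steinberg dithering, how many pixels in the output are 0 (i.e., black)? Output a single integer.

Answer: 21

Derivation:
(0,0): OLD=23 → NEW=0, ERR=23
(0,1): OLD=513/16 → NEW=0, ERR=513/16
(0,2): OLD=6663/256 → NEW=0, ERR=6663/256
(0,3): OLD=140849/4096 → NEW=0, ERR=140849/4096
(0,4): OLD=2952023/65536 → NEW=0, ERR=2952023/65536
(1,0): OLD=17971/256 → NEW=0, ERR=17971/256
(1,1): OLD=184421/2048 → NEW=0, ERR=184421/2048
(1,2): OLD=7338825/65536 → NEW=0, ERR=7338825/65536
(1,3): OLD=31407573/262144 → NEW=0, ERR=31407573/262144
(1,4): OLD=531177439/4194304 → NEW=0, ERR=531177439/4194304
(2,0): OLD=3828007/32768 → NEW=0, ERR=3828007/32768
(2,1): OLD=192554013/1048576 → NEW=255, ERR=-74832867/1048576
(2,2): OLD=1809658775/16777216 → NEW=0, ERR=1809658775/16777216
(2,3): OLD=49492949717/268435456 → NEW=255, ERR=-18958091563/268435456
(2,4): OLD=434503714451/4294967296 → NEW=0, ERR=434503714451/4294967296
(3,0): OLD=2082481335/16777216 → NEW=0, ERR=2082481335/16777216
(3,1): OLD=22753778027/134217728 → NEW=255, ERR=-11471742613/134217728
(3,2): OLD=333338579081/4294967296 → NEW=0, ERR=333338579081/4294967296
(3,3): OLD=1138982101025/8589934592 → NEW=255, ERR=-1051451219935/8589934592
(3,4): OLD=11221626649925/137438953472 → NEW=0, ERR=11221626649925/137438953472
(4,0): OLD=323761932505/2147483648 → NEW=255, ERR=-223846397735/2147483648
(4,1): OLD=4878859257689/68719476736 → NEW=0, ERR=4878859257689/68719476736
(4,2): OLD=178144809383767/1099511627776 → NEW=255, ERR=-102230655699113/1099511627776
(4,3): OLD=1411424205364569/17592186044416 → NEW=0, ERR=1411424205364569/17592186044416
(4,4): OLD=50937235414041071/281474976710656 → NEW=255, ERR=-20838883647176209/281474976710656
(5,0): OLD=144847409929643/1099511627776 → NEW=255, ERR=-135528055153237/1099511627776
(5,1): OLD=873549934344641/8796093022208 → NEW=0, ERR=873549934344641/8796093022208
(5,2): OLD=55414928414794953/281474976710656 → NEW=255, ERR=-16361190646422327/281474976710656
(5,3): OLD=159820260684432007/1125899906842624 → NEW=255, ERR=-127284215560437113/1125899906842624
(5,4): OLD=1538766939227491997/18014398509481984 → NEW=0, ERR=1538766939227491997/18014398509481984
(6,0): OLD=22532275500863483/140737488355328 → NEW=255, ERR=-13355784029745157/140737488355328
(6,1): OLD=661641793437422005/4503599627370496 → NEW=255, ERR=-486776111542054475/4503599627370496
(6,2): OLD=8182692190509062935/72057594037927936 → NEW=0, ERR=8182692190509062935/72057594037927936
(6,3): OLD=251032642199377125053/1152921504606846976 → NEW=255, ERR=-42962341475368853827/1152921504606846976
(6,4): OLD=3307956950464208942955/18446744073709551616 → NEW=255, ERR=-1395962788331726719125/18446744073709551616
Output grid:
  Row 0: .....  (5 black, running=5)
  Row 1: .....  (5 black, running=10)
  Row 2: .#.#.  (3 black, running=13)
  Row 3: .#.#.  (3 black, running=16)
  Row 4: #.#.#  (2 black, running=18)
  Row 5: #.##.  (2 black, running=20)
  Row 6: ##.##  (1 black, running=21)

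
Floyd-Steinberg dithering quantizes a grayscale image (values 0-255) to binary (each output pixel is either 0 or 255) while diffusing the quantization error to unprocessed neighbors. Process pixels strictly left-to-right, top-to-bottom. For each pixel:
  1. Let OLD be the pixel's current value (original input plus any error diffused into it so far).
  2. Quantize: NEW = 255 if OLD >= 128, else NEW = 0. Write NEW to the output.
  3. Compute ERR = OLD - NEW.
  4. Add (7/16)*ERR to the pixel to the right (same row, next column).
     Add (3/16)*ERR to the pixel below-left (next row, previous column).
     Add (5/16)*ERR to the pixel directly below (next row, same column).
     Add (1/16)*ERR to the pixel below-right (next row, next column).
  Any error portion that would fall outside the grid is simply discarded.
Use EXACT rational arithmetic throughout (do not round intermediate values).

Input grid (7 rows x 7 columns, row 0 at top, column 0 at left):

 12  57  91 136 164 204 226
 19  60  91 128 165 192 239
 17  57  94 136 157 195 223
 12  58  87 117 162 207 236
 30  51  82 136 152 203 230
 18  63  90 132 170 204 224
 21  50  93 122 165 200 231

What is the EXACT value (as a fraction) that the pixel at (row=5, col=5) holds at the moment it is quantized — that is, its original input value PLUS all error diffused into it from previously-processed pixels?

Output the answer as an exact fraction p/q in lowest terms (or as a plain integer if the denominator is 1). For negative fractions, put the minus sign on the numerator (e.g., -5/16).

(0,0): OLD=12 → NEW=0, ERR=12
(0,1): OLD=249/4 → NEW=0, ERR=249/4
(0,2): OLD=7567/64 → NEW=0, ERR=7567/64
(0,3): OLD=192233/1024 → NEW=255, ERR=-68887/1024
(0,4): OLD=2204767/16384 → NEW=255, ERR=-1973153/16384
(0,5): OLD=39665305/262144 → NEW=255, ERR=-27181415/262144
(0,6): OLD=757642799/4194304 → NEW=255, ERR=-311904721/4194304
(1,0): OLD=2203/64 → NEW=0, ERR=2203/64
(1,1): OLD=60125/512 → NEW=0, ERR=60125/512
(1,2): OLD=2795137/16384 → NEW=255, ERR=-1382783/16384
(1,3): OLD=3595421/65536 → NEW=0, ERR=3595421/65536
(1,4): OLD=535700391/4194304 → NEW=0, ERR=535700391/4194304
(1,5): OLD=6509725047/33554432 → NEW=255, ERR=-2046655113/33554432
(1,6): OLD=98030152217/536870912 → NEW=255, ERR=-38871930343/536870912
(2,0): OLD=407759/8192 → NEW=0, ERR=407759/8192
(2,1): OLD=26686453/262144 → NEW=0, ERR=26686453/262144
(2,2): OLD=544376159/4194304 → NEW=255, ERR=-525171361/4194304
(2,3): OLD=3927124711/33554432 → NEW=0, ERR=3927124711/33554432
(2,4): OLD=64453756007/268435456 → NEW=255, ERR=-3997285273/268435456
(2,5): OLD=1407296701597/8589934592 → NEW=255, ERR=-783136619363/8589934592
(2,6): OLD=21533232152347/137438953472 → NEW=255, ERR=-13513700983013/137438953472
(3,0): OLD=195632447/4194304 → NEW=0, ERR=195632447/4194304
(3,1): OLD=3014958003/33554432 → NEW=0, ERR=3014958003/33554432
(3,2): OLD=31001430521/268435456 → NEW=0, ERR=31001430521/268435456
(3,3): OLD=207750838199/1073741824 → NEW=255, ERR=-66053326921/1073741824
(3,4): OLD=16582492579135/137438953472 → NEW=0, ERR=16582492579135/137438953472
(3,5): OLD=233018309697677/1099511627776 → NEW=255, ERR=-47357155385203/1099511627776
(3,6): OLD=3179466292186771/17592186044416 → NEW=255, ERR=-1306541149139309/17592186044416
(4,0): OLD=32976299249/536870912 → NEW=0, ERR=32976299249/536870912
(4,1): OLD=1121166935517/8589934592 → NEW=255, ERR=-1069266385443/8589934592
(4,2): OLD=7931907772627/137438953472 → NEW=0, ERR=7931907772627/137438953472
(4,3): OLD=188968299049089/1099511627776 → NEW=255, ERR=-91407166033791/1099511627776
(4,4): OLD=1243875873378691/8796093022208 → NEW=255, ERR=-999127847284349/8796093022208
(4,5): OLD=37565993582177395/281474976710656 → NEW=255, ERR=-34210125479039885/281474976710656
(4,6): OLD=679710312232178197/4503599627370496 → NEW=255, ERR=-468707592747298283/4503599627370496
(5,0): OLD=1904205946087/137438953472 → NEW=0, ERR=1904205946087/137438953472
(5,1): OLD=49282125906285/1099511627776 → NEW=0, ERR=49282125906285/1099511627776
(5,2): OLD=917230170404219/8796093022208 → NEW=0, ERR=917230170404219/8796093022208
(5,3): OLD=9425965784988135/70368744177664 → NEW=255, ERR=-8518063980316185/70368744177664
(5,4): OLD=241215078696865149/4503599627370496 → NEW=0, ERR=241215078696865149/4503599627370496
(5,5): OLD=5866884230120341325/36028797018963968 → NEW=255, ERR=-3320459009715470515/36028797018963968
Target (5,5): original=204, with diffused error = 5866884230120341325/36028797018963968

Answer: 5866884230120341325/36028797018963968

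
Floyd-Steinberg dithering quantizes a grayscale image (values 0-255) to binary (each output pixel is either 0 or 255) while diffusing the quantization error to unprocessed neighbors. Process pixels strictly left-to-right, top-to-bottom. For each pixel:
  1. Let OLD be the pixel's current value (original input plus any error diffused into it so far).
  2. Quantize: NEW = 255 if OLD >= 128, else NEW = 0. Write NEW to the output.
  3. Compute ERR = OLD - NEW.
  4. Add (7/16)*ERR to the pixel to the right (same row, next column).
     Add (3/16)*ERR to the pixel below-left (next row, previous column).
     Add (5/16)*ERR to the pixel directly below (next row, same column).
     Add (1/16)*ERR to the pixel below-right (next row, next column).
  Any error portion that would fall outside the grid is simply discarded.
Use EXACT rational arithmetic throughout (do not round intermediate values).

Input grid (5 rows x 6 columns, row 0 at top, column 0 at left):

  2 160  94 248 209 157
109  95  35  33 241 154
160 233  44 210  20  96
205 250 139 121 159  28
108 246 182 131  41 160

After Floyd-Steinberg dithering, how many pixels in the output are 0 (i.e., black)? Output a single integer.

Answer: 14

Derivation:
(0,0): OLD=2 → NEW=0, ERR=2
(0,1): OLD=1287/8 → NEW=255, ERR=-753/8
(0,2): OLD=6761/128 → NEW=0, ERR=6761/128
(0,3): OLD=555231/2048 → NEW=255, ERR=32991/2048
(0,4): OLD=7079449/32768 → NEW=255, ERR=-1276391/32768
(0,5): OLD=73378479/524288 → NEW=255, ERR=-60314961/524288
(1,0): OLD=11773/128 → NEW=0, ERR=11773/128
(1,1): OLD=118635/1024 → NEW=0, ERR=118635/1024
(1,2): OLD=3254855/32768 → NEW=0, ERR=3254855/32768
(1,3): OLD=10156603/131072 → NEW=0, ERR=10156603/131072
(1,4): OLD=2031428945/8388608 → NEW=255, ERR=-107666095/8388608
(1,5): OLD=14763914471/134217728 → NEW=0, ERR=14763914471/134217728
(2,0): OLD=3448265/16384 → NEW=255, ERR=-729655/16384
(2,1): OLD=143703987/524288 → NEW=255, ERR=10010547/524288
(2,2): OLD=882181337/8388608 → NEW=0, ERR=882181337/8388608
(2,3): OLD=19060674897/67108864 → NEW=255, ERR=1947914577/67108864
(2,4): OLD=116299294323/2147483648 → NEW=0, ERR=116299294323/2147483648
(2,5): OLD=5266180580949/34359738368 → NEW=255, ERR=-3495552702891/34359738368
(3,0): OLD=1632951481/8388608 → NEW=255, ERR=-506143559/8388608
(3,1): OLD=16542615749/67108864 → NEW=255, ERR=-570144571/67108864
(3,2): OLD=93835724383/536870912 → NEW=255, ERR=-43066358177/536870912
(3,3): OLD=3838072951133/34359738368 → NEW=0, ERR=3838072951133/34359738368
(3,4): OLD=57046151383357/274877906944 → NEW=255, ERR=-13047714887363/274877906944
(3,5): OLD=-93124500342925/4398046511104 → NEW=0, ERR=-93124500342925/4398046511104
(4,0): OLD=94007940919/1073741824 → NEW=0, ERR=94007940919/1073741824
(4,1): OLD=4515507315403/17179869184 → NEW=255, ERR=134640673483/17179869184
(4,2): OLD=99381597772785/549755813888 → NEW=255, ERR=-40806134768655/549755813888
(4,3): OLD=1051304838521877/8796093022208 → NEW=0, ERR=1051304838521877/8796093022208
(4,4): OLD=11465536183676005/140737488355328 → NEW=0, ERR=11465536183676005/140737488355328
(4,5): OLD=418966373398173859/2251799813685248 → NEW=255, ERR=-155242579091564381/2251799813685248
Output grid:
  Row 0: .#.###  (2 black, running=2)
  Row 1: ....#.  (5 black, running=7)
  Row 2: ##.#.#  (2 black, running=9)
  Row 3: ###.#.  (2 black, running=11)
  Row 4: .##..#  (3 black, running=14)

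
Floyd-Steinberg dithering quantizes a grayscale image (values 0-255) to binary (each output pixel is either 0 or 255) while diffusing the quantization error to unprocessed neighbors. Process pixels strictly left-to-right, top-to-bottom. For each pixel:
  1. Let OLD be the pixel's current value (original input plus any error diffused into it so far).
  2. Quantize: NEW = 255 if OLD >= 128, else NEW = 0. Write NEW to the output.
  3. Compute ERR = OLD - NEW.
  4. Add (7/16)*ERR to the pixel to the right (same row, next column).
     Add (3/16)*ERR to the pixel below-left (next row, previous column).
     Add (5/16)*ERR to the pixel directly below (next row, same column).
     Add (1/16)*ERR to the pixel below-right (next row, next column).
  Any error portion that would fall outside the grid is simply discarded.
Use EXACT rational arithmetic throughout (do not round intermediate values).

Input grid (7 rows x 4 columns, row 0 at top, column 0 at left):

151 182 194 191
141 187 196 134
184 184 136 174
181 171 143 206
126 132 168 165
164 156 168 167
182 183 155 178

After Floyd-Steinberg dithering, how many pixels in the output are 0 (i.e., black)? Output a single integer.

Answer: 8

Derivation:
(0,0): OLD=151 → NEW=255, ERR=-104
(0,1): OLD=273/2 → NEW=255, ERR=-237/2
(0,2): OLD=4549/32 → NEW=255, ERR=-3611/32
(0,3): OLD=72515/512 → NEW=255, ERR=-58045/512
(1,0): OLD=2761/32 → NEW=0, ERR=2761/32
(1,1): OLD=40975/256 → NEW=255, ERR=-24305/256
(1,2): OLD=741675/8192 → NEW=0, ERR=741675/8192
(1,3): OLD=17187357/131072 → NEW=255, ERR=-16236003/131072
(2,0): OLD=791189/4096 → NEW=255, ERR=-253291/4096
(2,1): OLD=19614215/131072 → NEW=255, ERR=-13809145/131072
(2,2): OLD=23341311/262144 → NEW=0, ERR=23341311/262144
(2,3): OLD=754571643/4194304 → NEW=255, ERR=-314975877/4194304
(3,0): OLD=297630517/2097152 → NEW=255, ERR=-237143243/2097152
(3,1): OLD=3403580043/33554432 → NEW=0, ERR=3403580043/33554432
(3,2): OLD=104441477589/536870912 → NEW=255, ERR=-32460604971/536870912
(3,3): OLD=1388520734803/8589934592 → NEW=255, ERR=-801912586157/8589934592
(4,0): OLD=58885015601/536870912 → NEW=0, ERR=58885015601/536870912
(4,1): OLD=830131196835/4294967296 → NEW=255, ERR=-265085463645/4294967296
(4,2): OLD=15247278027123/137438953472 → NEW=0, ERR=15247278027123/137438953472
(4,3): OLD=397106861590805/2199023255552 → NEW=255, ERR=-163644068574955/2199023255552
(5,0): OLD=12830138417809/68719476736 → NEW=255, ERR=-4693328149871/68719476736
(5,1): OLD=295743757659943/2199023255552 → NEW=255, ERR=-265007172505817/2199023255552
(5,2): OLD=72641415350653/549755813888 → NEW=255, ERR=-67546317190787/549755813888
(5,3): OLD=3410229363052101/35184372088832 → NEW=0, ERR=3410229363052101/35184372088832
(6,0): OLD=4857601698670613/35184372088832 → NEW=255, ERR=-4114413183981547/35184372088832
(6,1): OLD=37646498474398851/562949953421312 → NEW=0, ERR=37646498474398851/562949953421312
(6,2): OLD=1409653403053827973/9007199254740992 → NEW=255, ERR=-887182406905124987/9007199254740992
(6,3): OLD=22700641353019305379/144115188075855872 → NEW=255, ERR=-14048731606323941981/144115188075855872
Output grid:
  Row 0: ####  (0 black, running=0)
  Row 1: .#.#  (2 black, running=2)
  Row 2: ##.#  (1 black, running=3)
  Row 3: #.##  (1 black, running=4)
  Row 4: .#.#  (2 black, running=6)
  Row 5: ###.  (1 black, running=7)
  Row 6: #.##  (1 black, running=8)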